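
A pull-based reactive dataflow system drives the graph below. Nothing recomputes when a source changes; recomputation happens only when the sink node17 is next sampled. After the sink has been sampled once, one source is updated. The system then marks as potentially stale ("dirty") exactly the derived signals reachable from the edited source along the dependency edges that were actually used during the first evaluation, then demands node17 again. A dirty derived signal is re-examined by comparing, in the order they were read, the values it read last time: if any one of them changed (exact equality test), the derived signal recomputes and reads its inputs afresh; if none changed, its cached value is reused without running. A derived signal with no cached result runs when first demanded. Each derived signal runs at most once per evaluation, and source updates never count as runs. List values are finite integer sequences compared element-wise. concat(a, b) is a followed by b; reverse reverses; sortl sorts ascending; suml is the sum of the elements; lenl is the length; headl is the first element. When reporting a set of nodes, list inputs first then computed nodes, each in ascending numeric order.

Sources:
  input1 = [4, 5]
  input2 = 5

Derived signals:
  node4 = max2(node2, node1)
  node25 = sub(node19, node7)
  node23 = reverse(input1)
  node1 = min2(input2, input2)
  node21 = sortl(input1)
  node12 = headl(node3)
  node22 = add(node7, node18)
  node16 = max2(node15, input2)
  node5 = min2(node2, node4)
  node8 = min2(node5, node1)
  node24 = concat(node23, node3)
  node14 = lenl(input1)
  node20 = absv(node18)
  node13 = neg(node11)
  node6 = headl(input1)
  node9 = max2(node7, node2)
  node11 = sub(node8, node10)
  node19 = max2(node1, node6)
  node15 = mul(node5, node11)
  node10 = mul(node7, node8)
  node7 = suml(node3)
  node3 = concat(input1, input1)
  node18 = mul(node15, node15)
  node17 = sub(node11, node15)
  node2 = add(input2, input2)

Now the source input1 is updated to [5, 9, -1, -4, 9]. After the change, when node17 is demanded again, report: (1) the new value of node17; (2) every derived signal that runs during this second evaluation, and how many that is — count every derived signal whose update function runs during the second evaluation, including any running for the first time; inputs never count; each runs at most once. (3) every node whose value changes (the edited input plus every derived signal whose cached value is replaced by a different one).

First evaluation (everything demanded from the output):
  node1 = min2(5, 5) = 5
  node2 = add(5, 5) = 10
  node3 = concat([4, 5], [4, 5]) = [4, 5, 4, 5]
  node4 = max2(10, 5) = 10
  node5 = min2(10, 10) = 10
  node7 = suml([4, 5, 4, 5]) = 18
  node8 = min2(10, 5) = 5
  node10 = mul(18, 5) = 90
  node11 = sub(5, 90) = -85
  node15 = mul(10, -85) = -850
  node17 = sub(-85, -850) = 765

Propagation after the edit:
  node3: runs — input1 [4, 5]->[5, 9, -1, -4, 9]; input1 [4, 5]->[5, 9, -1, -4, 9]; result [5, 9, -1, -4, 9, 5, 9, -1, -4, 9].
  node7: runs — node3 [4, 5, 4, 5]->[5, 9, -1, -4, 9, 5, 9, -1, -4, 9]; result 36.
  node10: runs — node7 18->36; result 180.
  node11: runs — node10 90->180; result -175.
  node15: runs — node11 -85->-175; result -1750.
  node17: runs — node11 -85->-175; node15 -850->-1750; result 1575.

New value of node17: 1575.
Derived signals that run: node3, node7, node10, node11, node15, node17 — 6 in total.
Values that change: input1, node3, node7, node10, node11, node15, node17.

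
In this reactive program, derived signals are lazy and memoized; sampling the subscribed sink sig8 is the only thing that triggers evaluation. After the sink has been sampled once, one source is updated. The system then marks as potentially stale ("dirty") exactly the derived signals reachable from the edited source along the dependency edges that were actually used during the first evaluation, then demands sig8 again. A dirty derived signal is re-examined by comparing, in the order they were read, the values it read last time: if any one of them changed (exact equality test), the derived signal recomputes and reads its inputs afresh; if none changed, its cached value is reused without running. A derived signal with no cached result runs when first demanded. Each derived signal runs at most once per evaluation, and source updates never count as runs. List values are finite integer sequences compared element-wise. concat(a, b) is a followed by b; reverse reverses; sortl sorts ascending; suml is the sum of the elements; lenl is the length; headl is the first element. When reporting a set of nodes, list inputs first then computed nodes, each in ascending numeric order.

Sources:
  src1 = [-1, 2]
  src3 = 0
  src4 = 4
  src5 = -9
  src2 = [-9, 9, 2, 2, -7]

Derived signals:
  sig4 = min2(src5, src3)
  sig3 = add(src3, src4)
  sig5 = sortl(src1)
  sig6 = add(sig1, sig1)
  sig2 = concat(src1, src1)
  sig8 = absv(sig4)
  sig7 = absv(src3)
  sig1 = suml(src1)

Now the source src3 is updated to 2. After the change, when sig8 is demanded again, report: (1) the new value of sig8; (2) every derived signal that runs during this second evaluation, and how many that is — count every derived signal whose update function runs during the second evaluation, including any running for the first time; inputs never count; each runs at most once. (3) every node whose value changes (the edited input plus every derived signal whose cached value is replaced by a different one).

First demand of the output computes:
  sig4 = min2(-9, 0) = -9
  sig8 = absv(-9) = 9

After the edit, cleaning proceeds:
  sig4: a read changed (src3 0->2) — executes, giving -9 — identical to its old value.
  sig8: dirty, but its reads are unchanged (sig4 unchanged); cached 9 stands.

Note the absorption at sig4: it re-runs yet its value is the same, leaving the output's value untouched.

Demanding sig8 again yields 9.
1 derived signals run: sig4.
The nodes whose values change: src3.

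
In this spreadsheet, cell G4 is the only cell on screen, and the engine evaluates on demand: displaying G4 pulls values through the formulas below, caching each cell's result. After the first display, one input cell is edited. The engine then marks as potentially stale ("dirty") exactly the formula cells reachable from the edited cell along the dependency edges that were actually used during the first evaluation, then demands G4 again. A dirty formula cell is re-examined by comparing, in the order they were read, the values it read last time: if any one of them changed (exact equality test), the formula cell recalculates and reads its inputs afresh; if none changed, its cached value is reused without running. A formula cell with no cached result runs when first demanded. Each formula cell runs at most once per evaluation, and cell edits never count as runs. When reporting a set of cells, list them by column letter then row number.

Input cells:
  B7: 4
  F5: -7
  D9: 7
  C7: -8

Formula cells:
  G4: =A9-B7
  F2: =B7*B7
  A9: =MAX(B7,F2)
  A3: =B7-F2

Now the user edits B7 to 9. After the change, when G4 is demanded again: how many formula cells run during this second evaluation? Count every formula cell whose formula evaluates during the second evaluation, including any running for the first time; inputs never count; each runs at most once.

Run set: A9, F2, G4 (3 run).

Initial pass — values computed on the first demand:
  F2 = 4 * 4 = 16
  A9 = MAX(4, 16) = 16
  G4 = 16 - 4 = 12

Second demand — change propagation:
  F2: re-runs because B7 4->9; B7 4->9; new result 81.
  A9: re-runs because B7 4->9; F2 16->81; new result 81.
  G4: re-runs because A9 16->81; B7 4->9; new result 72.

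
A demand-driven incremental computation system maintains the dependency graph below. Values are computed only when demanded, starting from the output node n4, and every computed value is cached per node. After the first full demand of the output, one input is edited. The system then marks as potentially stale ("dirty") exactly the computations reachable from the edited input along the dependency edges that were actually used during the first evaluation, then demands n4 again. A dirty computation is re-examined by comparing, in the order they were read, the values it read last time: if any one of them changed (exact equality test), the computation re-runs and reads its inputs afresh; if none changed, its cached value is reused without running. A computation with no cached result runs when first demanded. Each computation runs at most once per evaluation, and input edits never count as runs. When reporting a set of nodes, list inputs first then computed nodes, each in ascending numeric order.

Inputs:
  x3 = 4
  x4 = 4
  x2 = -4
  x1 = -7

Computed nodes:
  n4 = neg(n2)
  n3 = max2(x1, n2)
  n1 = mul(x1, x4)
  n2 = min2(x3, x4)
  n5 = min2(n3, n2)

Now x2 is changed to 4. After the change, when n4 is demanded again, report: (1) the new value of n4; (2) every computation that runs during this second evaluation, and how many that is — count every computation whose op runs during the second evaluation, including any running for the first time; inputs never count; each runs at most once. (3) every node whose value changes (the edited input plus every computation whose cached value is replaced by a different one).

New value of n4: -4.
Computations that run: none — 0 in total.
Values that change: x2.
Key observation: x2 is never demanded by the output, so the edit triggers no recomputation at all.

First evaluation (everything demanded from the output):
  n2 = min2(4, 4) = 4
  n4 = neg(4) = -4

Propagation after the edit:
  x2 feeds no computation that the output demands — nothing is marked dirty and nothing runs.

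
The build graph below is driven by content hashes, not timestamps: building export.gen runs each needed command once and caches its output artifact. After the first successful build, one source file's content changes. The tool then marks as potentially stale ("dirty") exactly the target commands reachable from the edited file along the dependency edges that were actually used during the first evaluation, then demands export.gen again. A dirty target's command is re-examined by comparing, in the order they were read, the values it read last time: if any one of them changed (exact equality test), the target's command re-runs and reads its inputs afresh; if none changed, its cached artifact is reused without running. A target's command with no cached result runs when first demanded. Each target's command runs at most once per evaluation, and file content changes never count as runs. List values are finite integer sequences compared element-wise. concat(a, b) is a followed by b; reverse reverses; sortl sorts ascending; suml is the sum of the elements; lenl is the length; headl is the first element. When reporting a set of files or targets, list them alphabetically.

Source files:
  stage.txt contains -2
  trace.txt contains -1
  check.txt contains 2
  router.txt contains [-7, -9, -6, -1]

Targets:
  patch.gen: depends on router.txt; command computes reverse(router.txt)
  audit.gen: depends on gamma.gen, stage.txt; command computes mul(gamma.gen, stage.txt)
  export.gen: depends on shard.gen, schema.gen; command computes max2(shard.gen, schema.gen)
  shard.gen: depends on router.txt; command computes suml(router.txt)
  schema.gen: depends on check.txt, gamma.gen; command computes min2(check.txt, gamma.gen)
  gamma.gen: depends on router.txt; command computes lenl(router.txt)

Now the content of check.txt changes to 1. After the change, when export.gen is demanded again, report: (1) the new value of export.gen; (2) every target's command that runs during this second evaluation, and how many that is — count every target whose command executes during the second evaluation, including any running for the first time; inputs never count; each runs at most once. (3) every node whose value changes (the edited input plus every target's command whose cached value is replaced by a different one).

Initial pass — values computed on the first demand:
  gamma.gen = lenl([-7, -9, -6, -1]) = 4
  schema.gen = min2(2, 4) = 2
  shard.gen = suml([-7, -9, -6, -1]) = -23
  export.gen = max2(-23, 2) = 2

Second demand — change propagation:
  schema.gen: re-runs because check.txt 2->1; new result 1.
  export.gen: re-runs because schema.gen 2->1; new result 1.

export.gen now evaluates to 1.
Run set: export.gen, schema.gen (2 run).
Changed values: check.txt, export.gen, schema.gen.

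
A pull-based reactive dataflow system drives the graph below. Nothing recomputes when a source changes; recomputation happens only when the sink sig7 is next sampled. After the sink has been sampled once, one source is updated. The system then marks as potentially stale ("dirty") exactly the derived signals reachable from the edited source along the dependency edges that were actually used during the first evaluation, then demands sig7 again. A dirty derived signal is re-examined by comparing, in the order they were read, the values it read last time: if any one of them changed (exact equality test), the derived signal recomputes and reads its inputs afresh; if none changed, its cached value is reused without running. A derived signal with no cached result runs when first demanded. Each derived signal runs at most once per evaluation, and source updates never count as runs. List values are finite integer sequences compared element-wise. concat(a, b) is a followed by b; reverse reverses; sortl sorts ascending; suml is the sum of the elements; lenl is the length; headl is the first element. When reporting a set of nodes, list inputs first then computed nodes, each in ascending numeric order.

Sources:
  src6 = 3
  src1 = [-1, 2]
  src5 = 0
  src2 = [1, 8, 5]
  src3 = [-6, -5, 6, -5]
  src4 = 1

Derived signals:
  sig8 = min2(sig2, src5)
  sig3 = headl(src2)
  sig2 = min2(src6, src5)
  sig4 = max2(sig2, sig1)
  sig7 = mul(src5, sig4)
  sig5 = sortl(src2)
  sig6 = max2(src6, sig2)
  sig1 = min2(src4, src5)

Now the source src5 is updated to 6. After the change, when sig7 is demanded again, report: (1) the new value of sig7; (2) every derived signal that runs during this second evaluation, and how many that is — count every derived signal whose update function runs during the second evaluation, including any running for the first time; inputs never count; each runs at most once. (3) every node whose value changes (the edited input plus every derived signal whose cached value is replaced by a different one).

New value of sig7: 18.
Derived signals that run: sig1, sig2, sig4, sig7 — 4 in total.
Values that change: src5, sig1, sig2, sig4, sig7.

First evaluation (everything demanded from the output):
  sig1 = min2(1, 0) = 0
  sig2 = min2(3, 0) = 0
  sig4 = max2(0, 0) = 0
  sig7 = mul(0, 0) = 0

Propagation after the edit:
  sig1: runs — src5 0->6; result 1.
  sig2: runs — src5 0->6; result 3.
  sig4: runs — sig2 0->3; sig1 0->1; result 3.
  sig7: runs — src5 0->6; sig4 0->3; result 18.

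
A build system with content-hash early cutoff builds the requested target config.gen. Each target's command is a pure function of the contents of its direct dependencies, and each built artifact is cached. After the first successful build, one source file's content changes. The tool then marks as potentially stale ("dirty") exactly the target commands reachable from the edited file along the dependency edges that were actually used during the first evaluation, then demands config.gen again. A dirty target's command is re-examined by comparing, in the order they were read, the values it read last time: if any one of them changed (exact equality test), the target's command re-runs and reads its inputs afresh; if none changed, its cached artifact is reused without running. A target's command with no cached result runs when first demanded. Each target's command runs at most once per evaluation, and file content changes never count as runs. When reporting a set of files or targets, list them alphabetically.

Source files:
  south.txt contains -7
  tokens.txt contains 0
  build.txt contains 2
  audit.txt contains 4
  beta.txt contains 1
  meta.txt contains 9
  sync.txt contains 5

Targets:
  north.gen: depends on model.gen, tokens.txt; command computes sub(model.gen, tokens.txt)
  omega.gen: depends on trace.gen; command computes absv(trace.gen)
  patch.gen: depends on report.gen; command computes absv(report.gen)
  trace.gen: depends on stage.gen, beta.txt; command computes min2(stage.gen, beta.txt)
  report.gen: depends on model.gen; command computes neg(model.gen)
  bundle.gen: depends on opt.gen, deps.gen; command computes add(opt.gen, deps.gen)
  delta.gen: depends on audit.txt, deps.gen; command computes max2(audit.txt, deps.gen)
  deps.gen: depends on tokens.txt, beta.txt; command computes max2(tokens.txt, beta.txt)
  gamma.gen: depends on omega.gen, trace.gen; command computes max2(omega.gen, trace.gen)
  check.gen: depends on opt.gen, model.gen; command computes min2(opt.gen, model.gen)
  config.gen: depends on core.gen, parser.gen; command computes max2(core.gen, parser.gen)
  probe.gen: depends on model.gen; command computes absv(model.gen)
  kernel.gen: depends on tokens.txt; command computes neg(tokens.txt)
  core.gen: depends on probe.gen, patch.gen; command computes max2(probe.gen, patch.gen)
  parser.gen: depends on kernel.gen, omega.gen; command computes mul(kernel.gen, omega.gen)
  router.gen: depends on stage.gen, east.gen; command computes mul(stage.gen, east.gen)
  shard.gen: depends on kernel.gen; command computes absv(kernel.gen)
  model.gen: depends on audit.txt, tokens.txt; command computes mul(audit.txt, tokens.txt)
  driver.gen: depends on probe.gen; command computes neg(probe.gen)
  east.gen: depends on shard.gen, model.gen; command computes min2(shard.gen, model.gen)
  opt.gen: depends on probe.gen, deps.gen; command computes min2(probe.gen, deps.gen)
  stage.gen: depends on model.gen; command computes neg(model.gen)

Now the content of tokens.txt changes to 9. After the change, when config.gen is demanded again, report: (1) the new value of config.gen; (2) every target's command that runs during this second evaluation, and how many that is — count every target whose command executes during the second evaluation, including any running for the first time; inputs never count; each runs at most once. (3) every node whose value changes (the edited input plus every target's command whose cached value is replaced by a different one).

New value of config.gen: 36.
Target commands that run: config.gen, core.gen, kernel.gen, model.gen, omega.gen, parser.gen, patch.gen, probe.gen, report.gen, stage.gen, trace.gen — 11 in total.
Values that change: config.gen, core.gen, kernel.gen, model.gen, omega.gen, parser.gen, patch.gen, probe.gen, report.gen, stage.gen, tokens.txt, trace.gen.

First evaluation (everything demanded from the output):
  kernel.gen = neg(0) = 0
  model.gen = mul(4, 0) = 0
  probe.gen = absv(0) = 0
  report.gen = neg(0) = 0
  patch.gen = absv(0) = 0
  core.gen = max2(0, 0) = 0
  stage.gen = neg(0) = 0
  trace.gen = min2(0, 1) = 0
  omega.gen = absv(0) = 0
  parser.gen = mul(0, 0) = 0
  config.gen = max2(0, 0) = 0

Propagation after the edit:
  kernel.gen: runs — tokens.txt 0->9; result -9.
  model.gen: runs — tokens.txt 0->9; result 36.
  probe.gen: runs — model.gen 0->36; result 36.
  report.gen: runs — model.gen 0->36; result -36.
  patch.gen: runs — report.gen 0->-36; result 36.
  core.gen: runs — probe.gen 0->36; patch.gen 0->36; result 36.
  stage.gen: runs — model.gen 0->36; result -36.
  trace.gen: runs — stage.gen 0->-36; result -36.
  omega.gen: runs — trace.gen 0->-36; result 36.
  parser.gen: runs — kernel.gen 0->-9; omega.gen 0->36; result -324.
  config.gen: runs — core.gen 0->36; parser.gen 0->-324; result 36.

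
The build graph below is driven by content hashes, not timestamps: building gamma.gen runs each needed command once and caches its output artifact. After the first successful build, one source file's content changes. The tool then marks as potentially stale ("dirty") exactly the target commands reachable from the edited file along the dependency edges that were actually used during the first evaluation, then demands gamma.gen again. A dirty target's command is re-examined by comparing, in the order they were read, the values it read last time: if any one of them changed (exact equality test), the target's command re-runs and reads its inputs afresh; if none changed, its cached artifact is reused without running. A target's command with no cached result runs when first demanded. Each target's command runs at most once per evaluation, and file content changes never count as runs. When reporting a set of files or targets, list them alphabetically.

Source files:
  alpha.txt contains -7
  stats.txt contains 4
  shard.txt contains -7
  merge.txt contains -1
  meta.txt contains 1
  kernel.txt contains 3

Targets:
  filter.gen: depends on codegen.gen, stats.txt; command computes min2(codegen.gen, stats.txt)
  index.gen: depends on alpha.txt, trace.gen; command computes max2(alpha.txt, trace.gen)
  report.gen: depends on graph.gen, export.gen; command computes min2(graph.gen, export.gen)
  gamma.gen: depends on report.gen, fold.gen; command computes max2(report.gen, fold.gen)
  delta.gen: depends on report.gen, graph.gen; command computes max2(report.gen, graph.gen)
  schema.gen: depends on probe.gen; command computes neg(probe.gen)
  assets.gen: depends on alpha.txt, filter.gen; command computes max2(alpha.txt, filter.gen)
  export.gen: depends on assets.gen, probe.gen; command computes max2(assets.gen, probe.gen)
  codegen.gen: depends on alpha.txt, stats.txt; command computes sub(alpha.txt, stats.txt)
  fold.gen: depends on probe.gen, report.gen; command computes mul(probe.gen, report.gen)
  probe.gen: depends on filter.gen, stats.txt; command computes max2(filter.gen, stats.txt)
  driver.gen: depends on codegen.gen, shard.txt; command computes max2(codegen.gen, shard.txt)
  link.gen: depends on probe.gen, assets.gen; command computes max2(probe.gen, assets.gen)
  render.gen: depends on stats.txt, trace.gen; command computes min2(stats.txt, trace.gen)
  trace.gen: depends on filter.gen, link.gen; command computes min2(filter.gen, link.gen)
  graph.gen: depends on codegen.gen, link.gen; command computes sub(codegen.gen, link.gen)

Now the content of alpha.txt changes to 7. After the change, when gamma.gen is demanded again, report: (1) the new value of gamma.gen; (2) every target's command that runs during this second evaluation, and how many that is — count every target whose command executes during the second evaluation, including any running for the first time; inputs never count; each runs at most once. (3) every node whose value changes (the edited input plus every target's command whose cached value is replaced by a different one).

Initial pass — values computed on the first demand:
  codegen.gen = sub(-7, 4) = -11
  filter.gen = min2(-11, 4) = -11
  assets.gen = max2(-7, -11) = -7
  probe.gen = max2(-11, 4) = 4
  export.gen = max2(-7, 4) = 4
  link.gen = max2(4, -7) = 4
  graph.gen = sub(-11, 4) = -15
  report.gen = min2(-15, 4) = -15
  fold.gen = mul(4, -15) = -60
  gamma.gen = max2(-15, -60) = -15

Second demand — change propagation:
  codegen.gen: re-runs because alpha.txt -7->7; new result 3.
  filter.gen: re-runs because codegen.gen -11->3; new result 3.
  assets.gen: re-runs because alpha.txt -7->7; filter.gen -11->3; new result 7.
  probe.gen: re-runs because filter.gen -11->3; new result 4 (unchanged).
  export.gen: re-runs because assets.gen -7->7; new result 7.
  link.gen: re-runs because assets.gen -7->7; new result 7.
  graph.gen: re-runs because codegen.gen -11->3; link.gen 4->7; new result -4.
  report.gen: re-runs because graph.gen -15->-4; export.gen 4->7; new result -4.
  fold.gen: re-runs because report.gen -15->-4; new result -16.
  gamma.gen: re-runs because report.gen -15->-4; fold.gen -60->-16; new result -4.

gamma.gen now evaluates to -4.
Run set: assets.gen, codegen.gen, export.gen, filter.gen, fold.gen, gamma.gen, graph.gen, link.gen, probe.gen, report.gen (10 run).
Changed values: alpha.txt, assets.gen, codegen.gen, export.gen, filter.gen, fold.gen, gamma.gen, graph.gen, link.gen, report.gen.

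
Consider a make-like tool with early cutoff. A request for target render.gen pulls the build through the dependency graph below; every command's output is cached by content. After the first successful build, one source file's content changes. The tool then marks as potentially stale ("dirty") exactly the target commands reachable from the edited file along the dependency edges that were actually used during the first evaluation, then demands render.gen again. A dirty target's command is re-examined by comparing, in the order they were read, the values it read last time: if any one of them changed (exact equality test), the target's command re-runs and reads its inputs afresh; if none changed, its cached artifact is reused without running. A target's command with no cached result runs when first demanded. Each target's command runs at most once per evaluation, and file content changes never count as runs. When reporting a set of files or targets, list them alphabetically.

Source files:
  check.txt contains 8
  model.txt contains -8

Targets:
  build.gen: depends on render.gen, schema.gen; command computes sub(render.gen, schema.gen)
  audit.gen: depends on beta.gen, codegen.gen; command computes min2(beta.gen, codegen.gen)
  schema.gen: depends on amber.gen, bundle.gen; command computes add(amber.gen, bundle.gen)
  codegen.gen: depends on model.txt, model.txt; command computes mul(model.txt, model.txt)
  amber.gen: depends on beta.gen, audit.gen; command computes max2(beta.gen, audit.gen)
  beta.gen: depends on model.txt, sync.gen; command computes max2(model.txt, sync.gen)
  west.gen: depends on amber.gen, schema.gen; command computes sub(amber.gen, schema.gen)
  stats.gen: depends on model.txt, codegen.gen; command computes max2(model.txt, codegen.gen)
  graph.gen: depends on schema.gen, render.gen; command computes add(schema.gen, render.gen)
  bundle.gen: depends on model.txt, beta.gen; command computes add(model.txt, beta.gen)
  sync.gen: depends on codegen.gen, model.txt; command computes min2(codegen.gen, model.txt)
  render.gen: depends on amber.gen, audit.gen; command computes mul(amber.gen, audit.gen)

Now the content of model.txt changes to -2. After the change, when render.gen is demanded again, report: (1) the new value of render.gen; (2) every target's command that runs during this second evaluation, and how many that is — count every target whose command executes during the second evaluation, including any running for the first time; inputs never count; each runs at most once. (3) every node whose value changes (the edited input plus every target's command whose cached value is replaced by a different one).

First demand of the output computes:
  codegen.gen = mul(-8, -8) = 64
  sync.gen = min2(64, -8) = -8
  beta.gen = max2(-8, -8) = -8
  audit.gen = min2(-8, 64) = -8
  amber.gen = max2(-8, -8) = -8
  render.gen = mul(-8, -8) = 64

After the edit, cleaning proceeds:
  codegen.gen: a read changed (model.txt -8->-2; model.txt -8->-2) — executes, giving 4.
  sync.gen: a read changed (codegen.gen 64->4; model.txt -8->-2) — executes, giving -2.
  beta.gen: a read changed (model.txt -8->-2; sync.gen -8->-2) — executes, giving -2.
  audit.gen: a read changed (beta.gen -8->-2; codegen.gen 64->4) — executes, giving -2.
  amber.gen: a read changed (beta.gen -8->-2; audit.gen -8->-2) — executes, giving -2.
  render.gen: a read changed (amber.gen -8->-2; audit.gen -8->-2) — executes, giving 4.

Demanding render.gen again yields 4.
6 target commands run: amber.gen, audit.gen, beta.gen, codegen.gen, render.gen, sync.gen.
The nodes whose values change: amber.gen, audit.gen, beta.gen, codegen.gen, model.txt, render.gen, sync.gen.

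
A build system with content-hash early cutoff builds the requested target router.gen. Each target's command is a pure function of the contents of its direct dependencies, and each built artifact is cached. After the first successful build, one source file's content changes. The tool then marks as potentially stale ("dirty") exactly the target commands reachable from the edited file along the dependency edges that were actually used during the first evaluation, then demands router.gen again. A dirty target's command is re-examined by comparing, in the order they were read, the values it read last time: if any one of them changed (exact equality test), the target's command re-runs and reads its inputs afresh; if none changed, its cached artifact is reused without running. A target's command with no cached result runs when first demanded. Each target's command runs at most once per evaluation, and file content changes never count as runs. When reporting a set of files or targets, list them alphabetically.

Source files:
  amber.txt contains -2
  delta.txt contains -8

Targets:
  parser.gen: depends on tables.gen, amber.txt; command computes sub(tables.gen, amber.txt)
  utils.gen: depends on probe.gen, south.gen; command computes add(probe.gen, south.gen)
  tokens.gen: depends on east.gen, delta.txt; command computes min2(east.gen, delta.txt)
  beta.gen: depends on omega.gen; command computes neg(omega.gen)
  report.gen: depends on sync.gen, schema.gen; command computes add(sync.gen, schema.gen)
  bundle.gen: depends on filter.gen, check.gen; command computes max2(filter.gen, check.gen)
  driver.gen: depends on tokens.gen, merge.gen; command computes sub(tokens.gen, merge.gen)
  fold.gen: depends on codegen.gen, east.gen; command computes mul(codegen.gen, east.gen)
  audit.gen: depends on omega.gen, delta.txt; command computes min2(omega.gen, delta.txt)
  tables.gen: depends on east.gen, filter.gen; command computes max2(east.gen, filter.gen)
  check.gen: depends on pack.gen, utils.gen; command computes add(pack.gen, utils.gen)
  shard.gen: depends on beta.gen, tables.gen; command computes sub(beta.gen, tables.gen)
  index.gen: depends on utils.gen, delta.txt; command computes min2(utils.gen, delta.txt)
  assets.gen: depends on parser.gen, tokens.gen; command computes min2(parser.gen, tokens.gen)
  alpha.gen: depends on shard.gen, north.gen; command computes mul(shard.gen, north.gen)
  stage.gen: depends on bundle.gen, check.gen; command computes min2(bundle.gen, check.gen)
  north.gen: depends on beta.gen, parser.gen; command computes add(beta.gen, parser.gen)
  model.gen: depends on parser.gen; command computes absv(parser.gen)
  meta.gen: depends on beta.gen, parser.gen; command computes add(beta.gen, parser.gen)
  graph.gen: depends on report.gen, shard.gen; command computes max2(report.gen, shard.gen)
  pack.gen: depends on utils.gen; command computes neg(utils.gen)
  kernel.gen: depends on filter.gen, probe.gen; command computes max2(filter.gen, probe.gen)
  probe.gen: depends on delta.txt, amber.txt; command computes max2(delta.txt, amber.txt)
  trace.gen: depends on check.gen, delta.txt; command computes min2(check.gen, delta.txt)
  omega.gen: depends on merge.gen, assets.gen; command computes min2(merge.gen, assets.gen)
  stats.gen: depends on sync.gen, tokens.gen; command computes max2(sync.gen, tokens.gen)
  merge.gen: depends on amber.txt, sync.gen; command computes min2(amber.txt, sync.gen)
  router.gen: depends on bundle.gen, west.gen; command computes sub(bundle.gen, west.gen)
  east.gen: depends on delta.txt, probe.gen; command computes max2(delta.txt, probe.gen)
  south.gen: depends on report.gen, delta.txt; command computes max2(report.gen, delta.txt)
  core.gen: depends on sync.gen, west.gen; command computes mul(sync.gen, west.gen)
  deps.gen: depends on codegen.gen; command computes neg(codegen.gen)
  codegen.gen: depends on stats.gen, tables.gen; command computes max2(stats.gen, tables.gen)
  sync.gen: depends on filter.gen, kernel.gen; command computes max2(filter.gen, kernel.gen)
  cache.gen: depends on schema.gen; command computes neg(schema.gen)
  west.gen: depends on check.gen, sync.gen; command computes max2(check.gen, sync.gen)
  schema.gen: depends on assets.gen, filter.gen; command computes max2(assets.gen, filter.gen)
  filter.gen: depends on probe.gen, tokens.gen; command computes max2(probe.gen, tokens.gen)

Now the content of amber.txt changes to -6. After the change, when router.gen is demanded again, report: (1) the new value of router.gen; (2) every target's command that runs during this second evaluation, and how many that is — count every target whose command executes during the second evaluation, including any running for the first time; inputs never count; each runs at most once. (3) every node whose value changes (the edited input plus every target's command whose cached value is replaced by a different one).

First evaluation (everything demanded from the output):
  probe.gen = max2(-8, -2) = -2
  east.gen = max2(-8, -2) = -2
  tokens.gen = min2(-2, -8) = -8
  filter.gen = max2(-2, -8) = -2
  kernel.gen = max2(-2, -2) = -2
  sync.gen = max2(-2, -2) = -2
  tables.gen = max2(-2, -2) = -2
  parser.gen = sub(-2, -2) = 0
  assets.gen = min2(0, -8) = -8
  schema.gen = max2(-8, -2) = -2
  report.gen = add(-2, -2) = -4
  south.gen = max2(-4, -8) = -4
  utils.gen = add(-2, -4) = -6
  pack.gen = neg(-6) = 6
  check.gen = add(6, -6) = 0
  bundle.gen = max2(-2, 0) = 0
  west.gen = max2(0, -2) = 0
  router.gen = sub(0, 0) = 0

Propagation after the edit:
  probe.gen: runs — amber.txt -2->-6; result -6.
  east.gen: runs — probe.gen -2->-6; result -6.
  tokens.gen: runs — east.gen -2->-6; result -8 (same value as before).
  filter.gen: runs — probe.gen -2->-6; result -6.
  kernel.gen: runs — filter.gen -2->-6; probe.gen -2->-6; result -6.
  sync.gen: runs — filter.gen -2->-6; kernel.gen -2->-6; result -6.
  tables.gen: runs — east.gen -2->-6; filter.gen -2->-6; result -6.
  parser.gen: runs — tables.gen -2->-6; amber.txt -2->-6; result 0 (same value as before).
  assets.gen: checked — values it read are unchanged (parser.gen unchanged, tokens.gen unchanged); reused cached -8 without running.
  schema.gen: runs — filter.gen -2->-6; result -6.
  report.gen: runs — sync.gen -2->-6; schema.gen -2->-6; result -12.
  south.gen: runs — report.gen -4->-12; result -8.
  utils.gen: runs — probe.gen -2->-6; south.gen -4->-8; result -14.
  pack.gen: runs — utils.gen -6->-14; result 14.
  check.gen: runs — pack.gen 6->14; utils.gen -6->-14; result 0 (same value as before).
  bundle.gen: runs — filter.gen -2->-6; result 0 (same value as before).
  west.gen: runs — sync.gen -2->-6; result 0 (same value as before).
  router.gen: checked — values it read are unchanged (bundle.gen unchanged, west.gen unchanged); reused cached 0 without running.

Key observation: the cutoff stops propagation at assets.gen — its inputs' values are unchanged, so it reuses its cache.

New value of router.gen: 0.
Target commands that run: bundle.gen, check.gen, east.gen, filter.gen, kernel.gen, pack.gen, parser.gen, probe.gen, report.gen, schema.gen, south.gen, sync.gen, tables.gen, tokens.gen, utils.gen, west.gen — 16 in total.
Values that change: amber.txt, east.gen, filter.gen, kernel.gen, pack.gen, probe.gen, report.gen, schema.gen, south.gen, sync.gen, tables.gen, utils.gen.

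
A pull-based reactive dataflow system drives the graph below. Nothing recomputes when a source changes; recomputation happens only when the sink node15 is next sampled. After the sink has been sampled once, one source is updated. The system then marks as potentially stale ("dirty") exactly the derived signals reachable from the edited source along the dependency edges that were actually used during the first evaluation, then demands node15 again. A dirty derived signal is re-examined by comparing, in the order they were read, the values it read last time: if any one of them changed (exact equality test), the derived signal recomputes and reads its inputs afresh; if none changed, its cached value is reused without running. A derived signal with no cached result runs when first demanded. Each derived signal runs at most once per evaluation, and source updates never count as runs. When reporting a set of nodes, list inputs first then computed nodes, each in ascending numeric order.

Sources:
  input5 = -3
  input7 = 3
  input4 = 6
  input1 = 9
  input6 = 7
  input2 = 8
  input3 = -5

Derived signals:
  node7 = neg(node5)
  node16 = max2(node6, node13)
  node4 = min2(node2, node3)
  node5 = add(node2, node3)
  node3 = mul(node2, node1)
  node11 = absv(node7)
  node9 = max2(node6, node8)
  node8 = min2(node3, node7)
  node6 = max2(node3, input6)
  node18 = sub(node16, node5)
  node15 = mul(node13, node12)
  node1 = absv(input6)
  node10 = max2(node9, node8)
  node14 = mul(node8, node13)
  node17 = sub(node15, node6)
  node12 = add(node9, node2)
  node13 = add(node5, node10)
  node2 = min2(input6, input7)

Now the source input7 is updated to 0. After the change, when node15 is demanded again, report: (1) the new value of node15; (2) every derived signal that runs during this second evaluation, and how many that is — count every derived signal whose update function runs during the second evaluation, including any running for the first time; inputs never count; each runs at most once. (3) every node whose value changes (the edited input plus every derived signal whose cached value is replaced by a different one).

First evaluation (everything demanded from the output):
  node1 = absv(7) = 7
  node2 = min2(7, 3) = 3
  node3 = mul(3, 7) = 21
  node5 = add(3, 21) = 24
  node6 = max2(21, 7) = 21
  node7 = neg(24) = -24
  node8 = min2(21, -24) = -24
  node9 = max2(21, -24) = 21
  node10 = max2(21, -24) = 21
  node12 = add(21, 3) = 24
  node13 = add(24, 21) = 45
  node15 = mul(45, 24) = 1080

Propagation after the edit:
  node2: runs — input7 3->0; result 0.
  node3: runs — node2 3->0; result 0.
  node5: runs — node2 3->0; node3 21->0; result 0.
  node6: runs — node3 21->0; result 7.
  node7: runs — node5 24->0; result 0.
  node8: runs — node3 21->0; node7 -24->0; result 0.
  node9: runs — node6 21->7; node8 -24->0; result 7.
  node10: runs — node9 21->7; node8 -24->0; result 7.
  node12: runs — node9 21->7; node2 3->0; result 7.
  node13: runs — node5 24->0; node10 21->7; result 7.
  node15: runs — node13 45->7; node12 24->7; result 49.

New value of node15: 49.
Derived signals that run: node2, node3, node5, node6, node7, node8, node9, node10, node12, node13, node15 — 11 in total.
Values that change: input7, node2, node3, node5, node6, node7, node8, node9, node10, node12, node13, node15.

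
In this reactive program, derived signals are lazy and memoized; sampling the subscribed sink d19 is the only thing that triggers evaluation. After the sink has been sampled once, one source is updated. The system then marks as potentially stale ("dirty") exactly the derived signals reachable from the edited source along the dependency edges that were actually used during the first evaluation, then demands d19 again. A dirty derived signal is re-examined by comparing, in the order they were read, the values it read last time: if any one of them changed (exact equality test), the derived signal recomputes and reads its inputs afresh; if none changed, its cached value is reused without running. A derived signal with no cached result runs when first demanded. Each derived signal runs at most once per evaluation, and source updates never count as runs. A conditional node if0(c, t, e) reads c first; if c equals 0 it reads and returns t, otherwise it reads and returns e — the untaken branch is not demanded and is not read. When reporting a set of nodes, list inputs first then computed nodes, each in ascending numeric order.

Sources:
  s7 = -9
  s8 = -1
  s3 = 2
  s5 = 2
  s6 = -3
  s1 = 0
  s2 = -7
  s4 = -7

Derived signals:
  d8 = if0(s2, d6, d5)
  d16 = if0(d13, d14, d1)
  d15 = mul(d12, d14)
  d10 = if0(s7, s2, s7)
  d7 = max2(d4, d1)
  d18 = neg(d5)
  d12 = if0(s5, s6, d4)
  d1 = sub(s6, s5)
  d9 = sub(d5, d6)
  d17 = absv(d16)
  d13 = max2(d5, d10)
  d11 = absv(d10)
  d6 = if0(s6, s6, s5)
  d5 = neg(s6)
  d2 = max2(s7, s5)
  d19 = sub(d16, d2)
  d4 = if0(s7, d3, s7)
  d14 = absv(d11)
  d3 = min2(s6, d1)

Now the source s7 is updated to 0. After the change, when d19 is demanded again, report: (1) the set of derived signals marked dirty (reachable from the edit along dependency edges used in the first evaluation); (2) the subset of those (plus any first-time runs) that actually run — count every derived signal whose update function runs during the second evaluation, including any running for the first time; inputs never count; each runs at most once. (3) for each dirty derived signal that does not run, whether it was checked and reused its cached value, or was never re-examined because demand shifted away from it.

The edit dirties: d2, d10, d13, d16, d19.
3 derived signals run: d2, d10, d13.
Cache hits after checking: d16, d19.
Note where the cutoff bites: d16 is checked, finds nothing changed, and keeps its cache.

First demand of the output computes:
  d1 = sub(-3, 2) = -5
  d2 = max2(-9, 2) = 2
  d5 = neg(-3) = 3
  d10 = if0(s7=-9 -> else branch s7) = -9
  d13 = max2(3, -9) = 3
  d16 = if0(d13=3 -> else branch d1) = -5
  d19 = sub(-5, 2) = -7

After the edit, cleaning proceeds:
  d2: a read changed (s7 -9->0) — executes, giving 2 — identical to its old value.
  d10: a read changed (s7 -9->0; s7 -9->0) — executes, giving -7.
  d13: a read changed (d10 -9->-7) — executes, giving 3 — identical to its old value.
  d16: dirty, but its reads are unchanged (d13 unchanged, d1 unchanged); cached -5 stands.
  d19: dirty, but its reads are unchanged (d16 unchanged, d2 unchanged); cached -7 stands.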